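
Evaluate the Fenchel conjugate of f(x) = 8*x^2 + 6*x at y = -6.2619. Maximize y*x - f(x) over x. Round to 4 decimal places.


f*(y) = sup_x {y*x - a*x^2 - b*x} = sup_x {(y-b)*x - a*x^2}
FOC: (y - b) - 2a*x = 0 => x* = (y - b)/(2a)
x* = (-6.2619 - 6)/(2*8) = -0.7664
f*(-6.2619) = (y-b)^2/(4a) = (-6.2619 - 6)^2/(4*8)
= 150.3542/32 = 4.6986


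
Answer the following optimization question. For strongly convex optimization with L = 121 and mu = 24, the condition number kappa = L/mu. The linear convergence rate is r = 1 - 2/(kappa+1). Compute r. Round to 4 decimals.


Step 1: Compute the condition number.
kappa = L/mu = 121/24 = 5.0417
Step 2: Compute the convergence rate.
r = 1 - 2/(kappa + 1) = 1 - 2*mu/(L + mu) = (L - mu)/(L + mu) = 97/145 = 0.669


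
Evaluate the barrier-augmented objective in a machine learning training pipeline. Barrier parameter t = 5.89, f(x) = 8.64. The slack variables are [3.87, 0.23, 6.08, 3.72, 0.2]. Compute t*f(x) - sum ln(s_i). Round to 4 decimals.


Step 1: Compute log-barrier.
ln values: [1.3533, -1.4697, 1.805, 1.3137, -1.6094]
phi = -(1.3533 - 1.4697 + 1.805 + 1.3137 - 1.6094) = -1.3929
Step 2: Compute augmented objective.
t*f(x) = 5.89*8.64 = 50.8896
Total = 50.8896 - 1.3929 = 49.4967


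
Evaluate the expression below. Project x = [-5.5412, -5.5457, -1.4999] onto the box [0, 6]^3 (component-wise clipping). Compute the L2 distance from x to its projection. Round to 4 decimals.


Project each component onto [0, 6].
clip(-5.5412) = 0.0, clip(-5.5457) = 0.0, clip(-1.4999) = 0.0
Projection = [0.0, 0.0, 0.0]
Squared diffs: [30.7049, 30.7548, 2.2497]
Distance = sqrt(63.7094) = 7.9818


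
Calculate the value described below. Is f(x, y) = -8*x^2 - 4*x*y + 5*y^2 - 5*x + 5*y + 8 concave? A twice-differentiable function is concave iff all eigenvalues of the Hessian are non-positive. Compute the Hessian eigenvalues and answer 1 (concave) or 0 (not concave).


The Hessian of f(x,y) = -8*x^2 - 4*x*y + 5*y^2 - 5*x + 5*y + 8 is:
H = [[-16, -4], [-4, 10]]
Trace = -16 + 10 = -6
Determinant = -16*10 - (-4)^2 = -176
Discriminant = (-6)^2 - 4*-176 = 740.0
Eigenvalues: lambda_1 = -16.6015, lambda_2 = 10.6015
The function is not concave.

0


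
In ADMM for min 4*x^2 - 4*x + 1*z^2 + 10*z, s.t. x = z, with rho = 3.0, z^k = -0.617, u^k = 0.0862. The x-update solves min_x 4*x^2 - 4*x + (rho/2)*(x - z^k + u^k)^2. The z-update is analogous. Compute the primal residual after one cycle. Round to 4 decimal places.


ADMM iteration with rho = 3.0, z^k = -0.617, u^k = 0.0862
Step 1: x-update.
Minimize 4*x^2 - 4*x + (3.0/2)*(x + 0.617 + 0.0862)^2
FOC: (2*4 + 3.0)*x = 4 + 3.0*(-0.617 - 0.0862)
x^{k+1} = 0.1719
Step 2: z-update.
Minimize 1*z^2 + 10*z + (3.0/2)*(0.1719 - z + 0.0862)^2
FOC: (2*1 + 3.0)*z = -10 + 3.0*(0.1719 + 0.0862)
z^{k+1} = -1.8452
Step 3: u-update.
u^{k+1} = 0.0862 + 0.1719 + 1.8452 = 2.1032
Step 4: Primal residual = |0.1719 + 1.8452| = 2.017


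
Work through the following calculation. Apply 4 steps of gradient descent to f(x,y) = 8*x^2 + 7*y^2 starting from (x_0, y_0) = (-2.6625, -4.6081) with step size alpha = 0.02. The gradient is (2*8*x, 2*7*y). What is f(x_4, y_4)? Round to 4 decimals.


Gradient descent on f(x,y) = 8*x^2 + 7*y^2.
Starting point: (-2.6625, -4.6081), alpha = 0.02
Step 1: grad_x = 2*8*-2.6625 = -42.6, grad_y = 2*7*-4.6081 = -64.5134
  x_1 = -2.6625 - 0.02*-42.6 = -1.8105
  y_1 = -4.6081 - 0.02*-64.5134 = -3.3178
Step 2: grad_x = 2*8*-1.8105 = -28.968, grad_y = 2*7*-3.3178 = -46.4496
  x_2 = -1.8105 - 0.02*-28.968 = -1.2311
  y_2 = -3.3178 - 0.02*-46.4496 = -2.3888
Step 3: grad_x = 2*8*-1.2311 = -19.6982, grad_y = 2*7*-2.3888 = -33.4437
  x_3 = -1.2311 - 0.02*-19.6982 = -0.8372
  y_3 = -2.3888 - 0.02*-33.4437 = -1.72
Step 4: grad_x = 2*8*-0.8372 = -13.3948, grad_y = 2*7*-1.72 = -24.0795
  x_4 = -0.8372 - 0.02*-13.3948 = -0.5693
  y_4 = -1.72 - 0.02*-24.0795 = -1.2384
f(-0.5693, -1.2384) = 8*(-0.5693)^2 + 7*(-1.2384)^2 = 13.3276


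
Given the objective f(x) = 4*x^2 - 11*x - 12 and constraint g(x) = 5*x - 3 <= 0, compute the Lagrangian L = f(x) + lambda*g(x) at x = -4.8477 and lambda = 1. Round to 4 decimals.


Step 1: Evaluate f(x).
f(-4.8477) = 4*(-4.8477)^2 - 11*(-4.8477) - 12 = 135.3255
Step 2: Evaluate g(x).
g(-4.8477) = 5*-4.8477 - 3 = -27.2385
Step 3: Compute Lagrangian.
L = 135.3255 + 1*-27.2385 = 108.087


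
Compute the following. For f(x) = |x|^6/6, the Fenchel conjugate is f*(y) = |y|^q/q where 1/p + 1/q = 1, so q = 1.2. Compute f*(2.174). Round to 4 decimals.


The conjugate exponent q satisfies 1/p + 1/q = 1.
p = 6, so q = 6/(6 - 1) = 1.2
|y|^q = 2.174^1.2 = 2.5393
f*(2.174) = 2.5393 / 1.2 = 2.1161


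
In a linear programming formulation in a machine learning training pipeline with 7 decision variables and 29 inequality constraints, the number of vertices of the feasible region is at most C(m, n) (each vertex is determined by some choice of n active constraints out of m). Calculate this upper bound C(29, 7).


Each vertex corresponds to some choice of n active constraints out of m, so the number of vertices is at most C(m, n) = m! / (n!(m-n)!).
m = 29, n = 7
Numerator: 29 * 28 * 27 * 26 * 25 * 24 * 23
Denominator: 7! = 5040
C(29, 7) = 1560780


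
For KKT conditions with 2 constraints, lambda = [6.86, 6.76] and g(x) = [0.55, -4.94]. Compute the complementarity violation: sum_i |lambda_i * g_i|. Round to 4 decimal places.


KKT complementary slackness check:
lambda_1 * g_1 = 6.86 * 0.55 = 3.773
lambda_2 * g_2 = 6.76 * -4.94 = -33.3944
Total violation = 3.773 + 33.3944 = 37.1674


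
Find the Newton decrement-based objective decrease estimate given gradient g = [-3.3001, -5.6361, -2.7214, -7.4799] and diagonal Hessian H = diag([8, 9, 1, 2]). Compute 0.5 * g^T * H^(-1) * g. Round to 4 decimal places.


Step 1: H is diagonal, so H^(-1) * g = [-0.4125, -0.6262, -2.7214, -3.74].
Step 2: g^T H^(-1) g = sum_i g_i^2 / H_ii
  = (-3.3001)^2/8 + (-5.6361)^2/9 + (-2.7214)^2/1 + (-7.4799)^2/2
  = 1.3613 + 3.5295 + 7.406 + 27.9745 = 40.2713
Step 3: Objective decrease = 0.5 * g^T H^(-1) g = 20.1357


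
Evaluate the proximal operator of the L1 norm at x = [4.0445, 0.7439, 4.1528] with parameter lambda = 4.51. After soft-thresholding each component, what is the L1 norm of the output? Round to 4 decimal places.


Soft-thresholding with lambda = 4.51:
prox(4.0445) = sign(4.0445)*max(|4.0445| - 4.51, 0) = 0.0
prox(0.7439) = sign(0.7439)*max(|0.7439| - 4.51, 0) = 0.0
prox(4.1528) = sign(4.1528)*max(|4.1528| - 4.51, 0) = 0.0
prox(x) = [0.0, 0.0, 0.0]
||prox(x)||_1 = 0.0 + 0.0 + 0.0 = 0.0


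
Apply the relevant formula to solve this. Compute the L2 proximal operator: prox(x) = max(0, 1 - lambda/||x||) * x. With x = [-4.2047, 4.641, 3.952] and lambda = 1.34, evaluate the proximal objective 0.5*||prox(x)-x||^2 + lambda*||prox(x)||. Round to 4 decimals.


Step 1: Compute ||x||.
||x|| = 7.4052
Step 2: Compute scaling factor.
scale = max(0, 1 - 1.34/7.4052) = 0.819
Step 3: prox(x) = [-3.4438, 3.8012, 3.2369]
||prox(x)|| = 6.0652
Step 4: Proximal objective.
0.5*||prox-x||^2 = 0.8978
lambda*||prox|| = 8.1274
Total = 9.0251


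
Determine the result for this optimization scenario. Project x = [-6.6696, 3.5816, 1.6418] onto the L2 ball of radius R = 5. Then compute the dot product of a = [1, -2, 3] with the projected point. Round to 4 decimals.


Step 1: Compute ||x|| (intermediates to 6 decimals).
||x|| = sqrt((-6.6696)^2 + 3.5816^2 + 1.6418^2) = 7.746414
Step 2: Project.
Since ||x|| > R, scale = R/||x|| = 5/7.746414 = 0.64546, proj(x) = scale * x
proj(x) = [-4.30496, 2.31178, 1.059716]
Step 3: Dot product.
a^T * proj(x) = 1*(-4.30496) - 2*2.31178 + 3*1.059716 = -5.7494


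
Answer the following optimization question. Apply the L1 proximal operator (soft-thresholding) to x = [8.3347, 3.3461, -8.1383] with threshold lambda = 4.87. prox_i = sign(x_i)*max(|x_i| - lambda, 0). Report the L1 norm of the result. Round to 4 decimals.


Soft-thresholding with lambda = 4.87:
prox(8.3347) = sign(8.3347)*max(|8.3347| - 4.87, 0) = 3.4647
prox(3.3461) = sign(3.3461)*max(|3.3461| - 4.87, 0) = 0.0
prox(-8.1383) = sign(-8.1383)*max(|-8.1383| - 4.87, 0) = -3.2683
prox(x) = [3.4647, 0.0, -3.2683]
||prox(x)||_1 = 3.4647 + 0.0 + 3.2683 = 6.733


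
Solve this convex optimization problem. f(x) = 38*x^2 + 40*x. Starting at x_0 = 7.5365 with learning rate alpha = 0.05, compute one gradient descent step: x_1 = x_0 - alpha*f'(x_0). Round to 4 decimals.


We compute the gradient at x_0 and apply the update.
f'(x) = 76*x + 40
f'(7.5365) = 76*7.5365 + 40 = 612.774
x_1 = 7.5365 - 0.05*612.774 = -23.1022


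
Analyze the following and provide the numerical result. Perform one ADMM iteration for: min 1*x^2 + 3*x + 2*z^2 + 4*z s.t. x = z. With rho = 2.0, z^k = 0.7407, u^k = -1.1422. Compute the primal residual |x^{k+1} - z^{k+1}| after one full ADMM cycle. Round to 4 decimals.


ADMM iteration with rho = 2.0, z^k = 0.7407, u^k = -1.1422
Step 1: x-update.
Minimize 1*x^2 + 3*x + (2.0/2)*(x - 0.7407 - 1.1422)^2
FOC: (2*1 + 2.0)*x = -3 + 2.0*(0.7407 + 1.1422)
x^{k+1} = 0.1915
Step 2: z-update.
Minimize 2*z^2 + 4*z + (2.0/2)*(0.1915 - z - 1.1422)^2
FOC: (2*2 + 2.0)*z = -4 + 2.0*(0.1915 - 1.1422)
z^{k+1} = -0.9836
Step 3: u-update.
u^{k+1} = -1.1422 + 0.1915 + 0.9836 = 0.0328
Step 4: Primal residual = |0.1915 + 0.9836| = 1.175


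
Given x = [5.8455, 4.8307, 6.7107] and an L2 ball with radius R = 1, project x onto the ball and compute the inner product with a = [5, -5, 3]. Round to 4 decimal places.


Step 1: Compute ||x|| (intermediates to 6 decimals).
||x|| = sqrt(5.8455^2 + 4.8307^2 + 6.7107^2) = 10.126156
Step 2: Project.
Since ||x|| > R, scale = R/||x|| = 1/10.126156 = 0.098754, proj(x) = scale * x
proj(x) = [0.577267, 0.477051, 0.662708]
Step 3: Dot product.
a^T * proj(x) = 5*0.577267 - 5*0.477051 + 3*0.662708 = 2.4892


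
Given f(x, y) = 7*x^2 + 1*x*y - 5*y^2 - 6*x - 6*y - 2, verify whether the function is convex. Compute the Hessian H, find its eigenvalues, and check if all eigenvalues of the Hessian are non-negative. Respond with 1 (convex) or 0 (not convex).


The Hessian of f(x,y) = 7*x^2 + 1*x*y - 5*y^2 - 6*x - 6*y - 2 is:
H = [[14, 1], [1, -10]]
Trace = 14 - 10 = 4
Determinant = 14*-10 - (1)^2 = -141
Discriminant = (4)^2 - 4*-141 = 580.0
Eigenvalues: lambda_1 = -10.0416, lambda_2 = 14.0416
The function is not convex.

0


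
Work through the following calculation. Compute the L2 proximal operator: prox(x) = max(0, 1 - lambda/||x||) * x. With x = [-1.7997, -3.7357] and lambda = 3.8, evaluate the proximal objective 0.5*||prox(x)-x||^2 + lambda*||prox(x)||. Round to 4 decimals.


Step 1: Compute ||x||.
||x|| = 4.1466
Step 2: Compute scaling factor.
scale = max(0, 1 - 3.8/4.1466) = 0.0836
Step 3: prox(x) = [-0.1504, -0.3123]
||prox(x)|| = 0.3466
Step 4: Proximal objective.
0.5*||prox-x||^2 = 7.22
lambda*||prox|| = 1.3171
Total = 8.5371


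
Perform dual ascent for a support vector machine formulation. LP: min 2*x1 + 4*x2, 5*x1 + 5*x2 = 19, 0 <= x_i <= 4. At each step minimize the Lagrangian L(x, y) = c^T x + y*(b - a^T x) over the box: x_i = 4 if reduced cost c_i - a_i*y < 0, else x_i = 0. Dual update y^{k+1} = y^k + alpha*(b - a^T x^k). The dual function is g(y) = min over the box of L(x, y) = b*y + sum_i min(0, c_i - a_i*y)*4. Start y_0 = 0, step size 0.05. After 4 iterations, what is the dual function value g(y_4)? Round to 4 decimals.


Dual ascent for LP: min 2*x1 + 4*x2, 5*x1 + 5*x2 = 19, 0 <= x_i <= 4
Step 1: y^k = 0.0, reduced costs: (2.0, 4.0)
  x^k = (0.0, 0.0), subgradient = b - a^T x = 19.0
  y^{k+1} = 0.0 + 0.05*19.0 = 0.95
Step 2: y^k = 0.95, reduced costs: (-2.75, -0.75)
  x^k = (4.0, 4.0), subgradient = b - a^T x = -21.0
  y^{k+1} = 0.95 + 0.05*-21.0 = -0.1
Step 3: y^k = -0.1, reduced costs: (2.5, 4.5)
  x^k = (0.0, 0.0), subgradient = b - a^T x = 19.0
  y^{k+1} = -0.1 + 0.05*19.0 = 0.85
Step 4: y^k = 0.85, reduced costs: (-2.25, -0.25)
  x^k = (4.0, 4.0), subgradient = b - a^T x = -21.0
  y^{k+1} = 0.85 + 0.05*-21.0 = -0.2
Dual objective at y_4 = -0.2: reduced costs (3.0, 5.0), box minimizer x = (0.0, 0.0)
g(y_4) = b*y + (c1 - a1*y)*x1 + (c2 - a2*y)*x2 = 19*(-0.2) + 3.0*0.0 + 5.0*0.0 = -3.8 + 0.0 + 0.0 = -3.8


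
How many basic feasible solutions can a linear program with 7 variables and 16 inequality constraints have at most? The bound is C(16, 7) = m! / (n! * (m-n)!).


Each vertex corresponds to some choice of n active constraints out of m, so the number of vertices is at most C(m, n) = m! / (n!(m-n)!).
m = 16, n = 7
Numerator: 16 * 15 * 14 * 13 * 12 * 11 * 10
Denominator: 7! = 5040
C(16, 7) = 11440


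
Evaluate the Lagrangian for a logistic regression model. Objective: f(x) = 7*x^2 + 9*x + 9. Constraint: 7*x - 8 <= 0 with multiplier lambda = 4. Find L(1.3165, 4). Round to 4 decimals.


Step 1: Evaluate f(x).
f(1.3165) = 7*1.3165^2 + 9*1.3165 + 9 = 32.9807
Step 2: Evaluate g(x).
g(1.3165) = 7*1.3165 - 8 = 1.2155
Step 3: Compute Lagrangian.
L = 32.9807 + 4*1.2155 = 37.8427


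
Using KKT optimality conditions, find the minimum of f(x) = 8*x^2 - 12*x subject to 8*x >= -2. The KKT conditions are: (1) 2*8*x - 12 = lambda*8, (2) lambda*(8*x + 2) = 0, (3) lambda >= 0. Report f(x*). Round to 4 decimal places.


Step 1: Try lambda = 0 (constraint inactive).
Stationarity: 2*8*x - 12 = 0
x* = 12/(2*8) = 0.75
Check constraint: 8*0.75 = 6.0 >= -2 -- satisfied.
Step 2: Compute optimal value.
f(x*) = 8*0.75^2 - 12*0.75 = -4.5


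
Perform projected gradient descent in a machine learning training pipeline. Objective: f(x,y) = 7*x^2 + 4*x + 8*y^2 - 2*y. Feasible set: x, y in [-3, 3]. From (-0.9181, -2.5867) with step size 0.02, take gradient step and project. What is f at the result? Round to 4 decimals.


Step 1: Compute gradient at (-0.9181, -2.5867).
grad_x = 2*7*-0.9181 + 4 = -8.8534
grad_y = 2*8*-2.5867 - 2 = -43.3872
Step 2: Gradient step.
x_raw = -0.9181 - 0.02*-8.8534 = -0.741
y_raw = -2.5867 - 0.02*-43.3872 = -1.719
Step 3: Project onto [-3, 3].
x_proj = clip(-0.741) = -0.741
y_proj = clip(-1.719) = -1.719
Step 4: Evaluate f.
f(-0.741, -1.719) = 27.9562


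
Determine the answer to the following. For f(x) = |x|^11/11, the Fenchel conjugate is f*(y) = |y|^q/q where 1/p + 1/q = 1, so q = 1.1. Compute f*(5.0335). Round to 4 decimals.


The conjugate exponent q satisfies 1/p + 1/q = 1.
p = 11, so q = 11/(11 - 1) = 1.1
|y|^q = 5.0335^1.1 = 5.9164
f*(5.0335) = 5.9164 / 1.1 = 5.3785


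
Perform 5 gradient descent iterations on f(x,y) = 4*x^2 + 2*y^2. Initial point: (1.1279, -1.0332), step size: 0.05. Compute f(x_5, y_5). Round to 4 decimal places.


Gradient descent on f(x,y) = 4*x^2 + 2*y^2.
Starting point: (1.1279, -1.0332), alpha = 0.05
Step 1: grad_x = 2*4*1.1279 = 9.0232, grad_y = 2*2*-1.0332 = -4.1328
  x_1 = 1.1279 - 0.05*9.0232 = 0.6767
  y_1 = -1.0332 - 0.05*-4.1328 = -0.8266
Step 2: grad_x = 2*4*0.6767 = 5.4139, grad_y = 2*2*-0.8266 = -3.3062
  x_2 = 0.6767 - 0.05*5.4139 = 0.406
  y_2 = -0.8266 - 0.05*-3.3062 = -0.6612
Step 3: grad_x = 2*4*0.406 = 3.2484, grad_y = 2*2*-0.6612 = -2.645
  x_3 = 0.406 - 0.05*3.2484 = 0.2436
  y_3 = -0.6612 - 0.05*-2.645 = -0.529
Step 4: grad_x = 2*4*0.2436 = 1.949, grad_y = 2*2*-0.529 = -2.116
  x_4 = 0.2436 - 0.05*1.949 = 0.1462
  y_4 = -0.529 - 0.05*-2.116 = -0.4232
Step 5: grad_x = 2*4*0.1462 = 1.1694, grad_y = 2*2*-0.4232 = -1.6928
  x_5 = 0.1462 - 0.05*1.1694 = 0.0877
  y_5 = -0.4232 - 0.05*-1.6928 = -0.3386
f(0.0877, -0.3386) = 4*0.0877^2 + 2*(-0.3386)^2 = 0.26


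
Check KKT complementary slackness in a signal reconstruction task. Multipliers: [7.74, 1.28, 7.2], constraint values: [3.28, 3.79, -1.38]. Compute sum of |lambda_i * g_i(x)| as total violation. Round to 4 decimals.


KKT complementary slackness check:
lambda_1 * g_1 = 7.74 * 3.28 = 25.3872
lambda_2 * g_2 = 1.28 * 3.79 = 4.8512
lambda_3 * g_3 = 7.2 * -1.38 = -9.936
Total violation = 25.3872 + 4.8512 + 9.936 = 40.1744


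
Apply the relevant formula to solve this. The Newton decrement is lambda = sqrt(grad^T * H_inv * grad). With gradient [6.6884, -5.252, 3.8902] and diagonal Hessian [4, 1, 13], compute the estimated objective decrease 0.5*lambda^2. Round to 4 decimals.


Step 1: H is diagonal, so H^(-1) * g = [1.6721, -5.252, 0.2992].
Step 2: g^T H^(-1) g = sum_i g_i^2 / H_ii
  = (6.6884)^2/4 + (-5.252)^2/1 + (3.8902)^2/13
  = 11.1837 + 27.5835 + 1.1641 = 39.9313
Step 3: Objective decrease = 0.5 * g^T H^(-1) g = 19.9657


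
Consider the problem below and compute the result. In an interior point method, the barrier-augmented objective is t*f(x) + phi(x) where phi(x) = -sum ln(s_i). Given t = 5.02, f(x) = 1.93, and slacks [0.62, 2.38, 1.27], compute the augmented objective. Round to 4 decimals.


Step 1: Compute log-barrier.
ln values: [-0.478, 0.8671, 0.239]
phi = -(-0.478 + 0.8671 + 0.239) = -0.6281
Step 2: Compute augmented objective.
t*f(x) = 5.02*1.93 = 9.6886
Total = 9.6886 - 0.6281 = 9.0605


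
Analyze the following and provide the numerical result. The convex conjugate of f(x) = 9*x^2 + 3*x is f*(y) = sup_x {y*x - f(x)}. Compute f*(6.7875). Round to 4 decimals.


f*(y) = sup_x {y*x - a*x^2 - b*x} = sup_x {(y-b)*x - a*x^2}
FOC: (y - b) - 2a*x = 0 => x* = (y - b)/(2a)
x* = (6.7875 - 3)/(2*9) = 0.2104
f*(6.7875) = (y-b)^2/(4a) = (6.7875 - 3)^2/(4*9)
= 14.3452/36 = 0.3985


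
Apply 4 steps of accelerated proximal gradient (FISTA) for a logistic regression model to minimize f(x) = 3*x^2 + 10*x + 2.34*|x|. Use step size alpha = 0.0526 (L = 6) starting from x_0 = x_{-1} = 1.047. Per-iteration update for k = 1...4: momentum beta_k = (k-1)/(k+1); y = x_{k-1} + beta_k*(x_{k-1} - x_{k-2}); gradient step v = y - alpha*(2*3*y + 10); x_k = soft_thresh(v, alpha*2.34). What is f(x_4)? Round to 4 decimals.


FISTA on f(x) = 3*x^2 + 10*x + 2.34*|x|
L = 6, alpha = 0.0526
Iteration 1: beta = 0.0, y = 1.047 + 0.0*(1.047 - 1.047) = 1.047
  grad(y) = 16.282, v = y - alpha*grad = 0.1906
  prox(v) = soft_thresh(0.1906, 0.1231) = 0.0675
Iteration 2: beta = 0.3333, y = 0.0675 + 0.3333*(0.0675 - 1.047) = -0.259
  grad(y) = 8.4459, v = y - alpha*grad = -0.7033
  prox(v) = soft_thresh(-0.7033, 0.1231) = -0.5802
Iteration 3: beta = 0.5, y = -0.5802 + 0.5*(-0.5802 - 0.0675) = -0.904
  grad(y) = 4.5758, v = y - alpha*grad = -1.1447
  prox(v) = soft_thresh(-1.1447, 0.1231) = -1.0216
Iteration 4: beta = 0.6, y = -1.0216 + 0.6*(-1.0216 + 0.5802) = -1.2865
  grad(y) = 2.281, v = y - alpha*grad = -1.4065
  prox(v) = soft_thresh(-1.4065, 0.1231) = -1.2834
f(x_4) = 3*(-1.2834)^2 + 10*(-1.2834) + 2.34*|-1.2834| = -4.8895


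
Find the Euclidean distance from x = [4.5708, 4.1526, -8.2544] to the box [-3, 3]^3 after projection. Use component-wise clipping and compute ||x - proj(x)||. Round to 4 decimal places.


Project each component onto [-3, 3].
clip(4.5708) = 3.0, clip(4.1526) = 3.0, clip(-8.2544) = -3.0
Projection = [3.0, 3.0, -3.0]
Squared diffs: [2.4674, 1.3285, 27.6087]
Distance = sqrt(31.4046) = 5.604


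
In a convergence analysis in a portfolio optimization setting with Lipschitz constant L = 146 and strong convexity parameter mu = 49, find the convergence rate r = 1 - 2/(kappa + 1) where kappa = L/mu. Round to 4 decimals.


Step 1: Compute the condition number.
kappa = L/mu = 146/49 = 2.9796
Step 2: Compute the convergence rate.
r = 1 - 2/(kappa + 1) = 1 - 2*mu/(L + mu) = (L - mu)/(L + mu) = 97/195 = 0.4974


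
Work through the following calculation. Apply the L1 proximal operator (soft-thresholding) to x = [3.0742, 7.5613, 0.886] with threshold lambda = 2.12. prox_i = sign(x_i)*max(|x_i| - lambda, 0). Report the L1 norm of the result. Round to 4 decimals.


Soft-thresholding with lambda = 2.12:
prox(3.0742) = sign(3.0742)*max(|3.0742| - 2.12, 0) = 0.9542
prox(7.5613) = sign(7.5613)*max(|7.5613| - 2.12, 0) = 5.4413
prox(0.886) = sign(0.886)*max(|0.886| - 2.12, 0) = 0.0
prox(x) = [0.9542, 5.4413, 0.0]
||prox(x)||_1 = 0.9542 + 5.4413 + 0.0 = 6.3955


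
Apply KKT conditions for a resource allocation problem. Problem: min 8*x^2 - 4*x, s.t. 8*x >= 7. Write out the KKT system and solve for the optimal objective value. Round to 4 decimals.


Step 1: Try lambda = 0 (constraint inactive).
x_unc = 4/(2*8) = 0.25
Check: 8*0.25 = 2.0 < 7 -- violated!
Step 2: Constraint must be active: 8*x = 7
x* = 7/8 = 0.875
lambda = (2*8*0.875 - 4)/8 = 1.25
Step 3: Compute optimal value.
f(x*) = 8*0.875^2 - 4*0.875 = 2.625


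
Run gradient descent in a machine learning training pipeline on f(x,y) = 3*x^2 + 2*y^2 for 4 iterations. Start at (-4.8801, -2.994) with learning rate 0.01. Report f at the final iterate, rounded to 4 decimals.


Gradient descent on f(x,y) = 3*x^2 + 2*y^2.
Starting point: (-4.8801, -2.994), alpha = 0.01
Step 1: grad_x = 2*3*-4.8801 = -29.2806, grad_y = 2*2*-2.994 = -11.976
  x_1 = -4.8801 - 0.01*-29.2806 = -4.5873
  y_1 = -2.994 - 0.01*-11.976 = -2.8742
Step 2: grad_x = 2*3*-4.5873 = -27.5238, grad_y = 2*2*-2.8742 = -11.497
  x_2 = -4.5873 - 0.01*-27.5238 = -4.3121
  y_2 = -2.8742 - 0.01*-11.497 = -2.7593
Step 3: grad_x = 2*3*-4.3121 = -25.8723, grad_y = 2*2*-2.7593 = -11.0371
  x_3 = -4.3121 - 0.01*-25.8723 = -4.0533
  y_3 = -2.7593 - 0.01*-11.0371 = -2.6489
Step 4: grad_x = 2*3*-4.0533 = -24.32, grad_y = 2*2*-2.6489 = -10.5956
  x_4 = -4.0533 - 0.01*-24.32 = -3.8101
  y_4 = -2.6489 - 0.01*-10.5956 = -2.5429
f(-3.8101, -2.5429) = 3*(-3.8101)^2 + 2*(-2.5429)^2 = 56.4845


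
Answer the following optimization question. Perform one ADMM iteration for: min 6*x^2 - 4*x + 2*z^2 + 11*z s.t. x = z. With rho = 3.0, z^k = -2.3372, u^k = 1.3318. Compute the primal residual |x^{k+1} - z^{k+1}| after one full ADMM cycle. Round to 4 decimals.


ADMM iteration with rho = 3.0, z^k = -2.3372, u^k = 1.3318
Step 1: x-update.
Minimize 6*x^2 - 4*x + (3.0/2)*(x + 2.3372 + 1.3318)^2
FOC: (2*6 + 3.0)*x = 4 + 3.0*(-2.3372 - 1.3318)
x^{k+1} = -0.4671
Step 2: z-update.
Minimize 2*z^2 + 11*z + (3.0/2)*(-0.4671 - z + 1.3318)^2
FOC: (2*2 + 3.0)*z = -11 + 3.0*(-0.4671 + 1.3318)
z^{k+1} = -1.2009
Step 3: u-update.
u^{k+1} = 1.3318 - 0.4671 + 1.2009 = 2.0655
Step 4: Primal residual = |-0.4671 + 1.2009| = 0.7337


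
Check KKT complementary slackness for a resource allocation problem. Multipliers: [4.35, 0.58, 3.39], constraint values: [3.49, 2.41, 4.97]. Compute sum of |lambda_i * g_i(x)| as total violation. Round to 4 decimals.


KKT complementary slackness check:
lambda_1 * g_1 = 4.35 * 3.49 = 15.1815
lambda_2 * g_2 = 0.58 * 2.41 = 1.3978
lambda_3 * g_3 = 3.39 * 4.97 = 16.8483
Total violation = 15.1815 + 1.3978 + 16.8483 = 33.4276


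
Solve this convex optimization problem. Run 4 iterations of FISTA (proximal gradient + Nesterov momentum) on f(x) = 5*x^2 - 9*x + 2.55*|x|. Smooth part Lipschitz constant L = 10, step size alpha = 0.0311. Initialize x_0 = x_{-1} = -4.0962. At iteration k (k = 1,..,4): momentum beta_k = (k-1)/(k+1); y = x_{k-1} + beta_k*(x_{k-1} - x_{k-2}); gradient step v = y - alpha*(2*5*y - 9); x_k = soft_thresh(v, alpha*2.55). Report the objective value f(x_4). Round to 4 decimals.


FISTA on f(x) = 5*x^2 - 9*x + 2.55*|x|
L = 10, alpha = 0.0311
Iteration 1: beta = 0.0, y = -4.0962 + 0.0*(-4.0962 + 4.0962) = -4.0962
  grad(y) = -49.962, v = y - alpha*grad = -2.5424
  prox(v) = soft_thresh(-2.5424, 0.0793) = -2.4631
Iteration 2: beta = 0.3333, y = -2.4631 + 0.3333*(-2.4631 + 4.0962) = -1.9187
  grad(y) = -28.187, v = y - alpha*grad = -1.0421
  prox(v) = soft_thresh(-1.0421, 0.0793) = -0.9628
Iteration 3: beta = 0.5, y = -0.9628 + 0.5*(-0.9628 + 2.4631) = -0.2126
  grad(y) = -11.1263, v = y - alpha*grad = 0.1334
  prox(v) = soft_thresh(0.1334, 0.0793) = 0.0541
Iteration 4: beta = 0.6, y = 0.0541 + 0.6*(0.0541 + 0.9628) = 0.6642
  grad(y) = -2.3579, v = y - alpha*grad = 0.7375
  prox(v) = soft_thresh(0.7375, 0.0793) = 0.6582
f(x_4) = 5*0.6582^2 - 9*0.6582 + 2.55*|0.6582| = -2.0792


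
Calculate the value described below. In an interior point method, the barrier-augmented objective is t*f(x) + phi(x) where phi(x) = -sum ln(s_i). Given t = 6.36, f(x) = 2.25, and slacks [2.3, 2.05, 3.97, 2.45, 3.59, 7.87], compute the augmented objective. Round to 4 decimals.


Step 1: Compute log-barrier.
ln values: [0.8329, 0.7178, 1.3788, 0.8961, 1.2782, 2.0631]
phi = -(0.8329 + 0.7178 + 1.3788 + 0.8961 + 1.2782 + 2.0631) = -7.1668
Step 2: Compute augmented objective.
t*f(x) = 6.36*2.25 = 14.31
Total = 14.31 - 7.1668 = 7.1432


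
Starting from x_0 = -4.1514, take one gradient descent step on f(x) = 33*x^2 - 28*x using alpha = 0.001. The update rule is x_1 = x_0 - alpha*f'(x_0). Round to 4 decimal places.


We compute the gradient at x_0 and apply the update.
f'(x) = 66*x - 28
f'(-4.1514) = 66*-4.1514 - 28 = -301.9924
x_1 = -4.1514 - 0.001*-301.9924 = -3.8494


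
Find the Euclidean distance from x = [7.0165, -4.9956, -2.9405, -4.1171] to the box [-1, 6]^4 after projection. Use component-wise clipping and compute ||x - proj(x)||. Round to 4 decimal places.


Project each component onto [-1, 6].
clip(7.0165) = 6.0, clip(-4.9956) = -1.0, clip(-2.9405) = -1.0, clip(-4.1171) = -1.0
Projection = [6.0, -1.0, -1.0, -1.0]
Squared diffs: [1.0333, 15.9648, 3.7655, 9.7163]
Distance = sqrt(30.4799) = 5.5209


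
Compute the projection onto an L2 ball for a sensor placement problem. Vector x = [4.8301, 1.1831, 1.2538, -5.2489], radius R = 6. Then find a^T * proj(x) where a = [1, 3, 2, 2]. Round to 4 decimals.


Step 1: Compute ||x|| (intermediates to 6 decimals).
||x|| = sqrt(4.8301^2 + 1.1831^2 + 1.2538^2 + (-5.2489)^2) = 7.33843
Step 2: Project.
Since ||x|| > R, scale = R/||x|| = 6/7.33843 = 0.817614, proj(x) = scale * x
proj(x) = [3.949157, 0.967319, 1.025124, -4.291574]
Step 3: Dot product.
a^T * proj(x) = 1*3.949157 + 3*0.967319 + 2*1.025124 + 2*(-4.291574) = 0.3182


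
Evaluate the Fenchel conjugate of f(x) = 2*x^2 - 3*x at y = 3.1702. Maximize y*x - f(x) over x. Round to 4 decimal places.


f*(y) = sup_x {y*x - a*x^2 - b*x} = sup_x {(y-b)*x - a*x^2}
FOC: (y - b) - 2a*x = 0 => x* = (y - b)/(2a)
x* = (3.1702 + 3)/(2*2) = 1.5426
f*(3.1702) = (y-b)^2/(4a) = (3.1702 + 3)^2/(4*2)
= 38.0714/8 = 4.7589


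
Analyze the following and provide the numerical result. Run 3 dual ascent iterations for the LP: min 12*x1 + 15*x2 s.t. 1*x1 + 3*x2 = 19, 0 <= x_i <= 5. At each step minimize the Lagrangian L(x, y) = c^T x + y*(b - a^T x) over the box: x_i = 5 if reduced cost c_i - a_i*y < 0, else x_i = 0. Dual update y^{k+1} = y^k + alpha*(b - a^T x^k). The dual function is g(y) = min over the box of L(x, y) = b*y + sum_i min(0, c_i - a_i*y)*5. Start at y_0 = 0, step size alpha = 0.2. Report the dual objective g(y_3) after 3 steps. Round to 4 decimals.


Dual ascent for LP: min 12*x1 + 15*x2, 1*x1 + 3*x2 = 19, 0 <= x_i <= 5
Step 1: y^k = 0.0, reduced costs: (12.0, 15.0)
  x^k = (0.0, 0.0), subgradient = b - a^T x = 19.0
  y^{k+1} = 0.0 + 0.2*19.0 = 3.8
Step 2: y^k = 3.8, reduced costs: (8.2, 3.6)
  x^k = (0.0, 0.0), subgradient = b - a^T x = 19.0
  y^{k+1} = 3.8 + 0.2*19.0 = 7.6
Step 3: y^k = 7.6, reduced costs: (4.4, -7.8)
  x^k = (0.0, 5.0), subgradient = b - a^T x = 4.0
  y^{k+1} = 7.6 + 0.2*4.0 = 8.4
Dual objective at y_3 = 8.4: reduced costs (3.6, -10.2), box minimizer x = (0.0, 5.0)
g(y_3) = b*y + (c1 - a1*y)*x1 + (c2 - a2*y)*x2 = 19*8.4 + 3.6*0.0 + (-10.2)*5.0 = 159.6 + 0.0 - 51.0 = 108.6


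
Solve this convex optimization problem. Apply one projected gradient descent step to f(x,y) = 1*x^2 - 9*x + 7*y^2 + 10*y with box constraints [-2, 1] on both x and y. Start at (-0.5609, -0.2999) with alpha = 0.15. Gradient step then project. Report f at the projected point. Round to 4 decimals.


Step 1: Compute gradient at (-0.5609, -0.2999).
grad_x = 2*1*-0.5609 - 9 = -10.1218
grad_y = 2*7*-0.2999 + 10 = 5.8014
Step 2: Gradient step.
x_raw = -0.5609 - 0.15*-10.1218 = 0.9574
y_raw = -0.2999 - 0.15*5.8014 = -1.1701
Step 3: Project onto [-2, 1].
x_proj = clip(0.9574) = 0.9574
y_proj = clip(-1.1701) = -1.1701
Step 4: Evaluate f.
f(0.9574, -1.1701) = -9.8168


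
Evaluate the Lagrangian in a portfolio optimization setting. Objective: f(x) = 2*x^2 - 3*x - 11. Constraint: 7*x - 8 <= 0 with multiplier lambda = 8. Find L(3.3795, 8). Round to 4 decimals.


Step 1: Evaluate f(x).
f(3.3795) = 2*3.3795^2 - 3*3.3795 - 11 = 1.7035
Step 2: Evaluate g(x).
g(3.3795) = 7*3.3795 - 8 = 15.6565
Step 3: Compute Lagrangian.
L = 1.7035 + 8*15.6565 = 126.9555


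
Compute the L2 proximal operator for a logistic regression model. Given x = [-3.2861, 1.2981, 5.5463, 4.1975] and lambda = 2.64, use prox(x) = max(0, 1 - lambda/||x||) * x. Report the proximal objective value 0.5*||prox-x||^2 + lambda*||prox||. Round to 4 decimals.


Step 1: Compute ||x||.
||x|| = 7.8015
Step 2: Compute scaling factor.
scale = max(0, 1 - 2.64/7.8015) = 0.6616
Step 3: prox(x) = [-2.1741, 0.8588, 3.6695, 2.7771]
||prox(x)|| = 5.1615
Step 4: Proximal objective.
0.5*||prox-x||^2 = 3.4848
lambda*||prox|| = 13.6264
Total = 17.1113


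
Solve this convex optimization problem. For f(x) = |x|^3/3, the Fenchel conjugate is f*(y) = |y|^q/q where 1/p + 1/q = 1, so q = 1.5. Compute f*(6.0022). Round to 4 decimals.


The conjugate exponent q satisfies 1/p + 1/q = 1.
p = 3, so q = 3/(3 - 1) = 1.5
|y|^q = 6.0022^1.5 = 14.705
f*(6.0022) = 14.705 / 1.5 = 9.8033


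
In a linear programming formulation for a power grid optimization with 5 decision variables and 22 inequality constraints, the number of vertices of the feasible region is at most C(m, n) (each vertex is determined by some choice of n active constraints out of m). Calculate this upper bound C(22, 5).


Each vertex corresponds to some choice of n active constraints out of m, so the number of vertices is at most C(m, n) = m! / (n!(m-n)!).
m = 22, n = 5
Numerator: 22 * 21 * 20 * 19 * 18
Denominator: 5! = 120
C(22, 5) = 26334


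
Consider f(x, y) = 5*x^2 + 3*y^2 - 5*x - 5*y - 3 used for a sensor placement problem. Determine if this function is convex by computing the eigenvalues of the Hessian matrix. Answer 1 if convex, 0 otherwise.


The Hessian of f(x,y) = 5*x^2 + 3*y^2 - 5*x - 5*y - 3 is:
H = [[10, 0], [0, 6]]
Trace = 10 + 6 = 16
Determinant = 10*6 - (0)^2 = 60
Discriminant = (16)^2 - 4*60 = 16.0
Eigenvalues: lambda_1 = 6.0, lambda_2 = 10.0
The function is convex.

1


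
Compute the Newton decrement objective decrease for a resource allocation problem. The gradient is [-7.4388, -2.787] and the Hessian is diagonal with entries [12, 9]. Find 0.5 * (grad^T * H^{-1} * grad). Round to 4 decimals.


Step 1: H is diagonal, so H^(-1) * g = [-0.6199, -0.3097].
Step 2: g^T H^(-1) g = sum_i g_i^2 / H_ii
  = (-7.4388)^2/12 + (-2.787)^2/9
  = 4.6113 + 0.863 = 5.4744
Step 3: Objective decrease = 0.5 * g^T H^(-1) g = 2.7372


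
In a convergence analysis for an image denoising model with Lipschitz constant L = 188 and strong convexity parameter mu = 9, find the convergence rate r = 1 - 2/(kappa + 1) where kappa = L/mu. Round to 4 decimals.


Step 1: Compute the condition number.
kappa = L/mu = 188/9 = 20.8889
Step 2: Compute the convergence rate.
r = 1 - 2/(kappa + 1) = 1 - 2*mu/(L + mu) = (L - mu)/(L + mu) = 179/197 = 0.9086


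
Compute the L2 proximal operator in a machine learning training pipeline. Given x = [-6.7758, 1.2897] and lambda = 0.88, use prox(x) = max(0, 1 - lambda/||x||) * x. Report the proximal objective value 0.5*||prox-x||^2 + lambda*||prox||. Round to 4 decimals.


Step 1: Compute ||x||.
||x|| = 6.8974
Step 2: Compute scaling factor.
scale = max(0, 1 - 0.88/6.8974) = 0.8724
Step 3: prox(x) = [-5.9113, 1.1252]
||prox(x)|| = 6.0174
Step 4: Proximal objective.
0.5*||prox-x||^2 = 0.3872
lambda*||prox|| = 5.2953
Total = 5.6826


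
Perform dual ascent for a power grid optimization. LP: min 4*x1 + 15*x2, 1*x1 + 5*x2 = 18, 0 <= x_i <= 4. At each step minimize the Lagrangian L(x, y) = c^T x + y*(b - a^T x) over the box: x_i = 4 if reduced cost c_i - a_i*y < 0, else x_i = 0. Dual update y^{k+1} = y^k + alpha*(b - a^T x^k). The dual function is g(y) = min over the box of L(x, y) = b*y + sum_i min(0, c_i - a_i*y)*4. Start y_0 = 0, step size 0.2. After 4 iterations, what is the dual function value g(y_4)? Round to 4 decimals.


Dual ascent for LP: min 4*x1 + 15*x2, 1*x1 + 5*x2 = 18, 0 <= x_i <= 4
Step 1: y^k = 0.0, reduced costs: (4.0, 15.0)
  x^k = (0.0, 0.0), subgradient = b - a^T x = 18.0
  y^{k+1} = 0.0 + 0.2*18.0 = 3.6
Step 2: y^k = 3.6, reduced costs: (0.4, -3.0)
  x^k = (0.0, 4.0), subgradient = b - a^T x = -2.0
  y^{k+1} = 3.6 + 0.2*-2.0 = 3.2
Step 3: y^k = 3.2, reduced costs: (0.8, -1.0)
  x^k = (0.0, 4.0), subgradient = b - a^T x = -2.0
  y^{k+1} = 3.2 + 0.2*-2.0 = 2.8
Step 4: y^k = 2.8, reduced costs: (1.2, 1.0)
  x^k = (0.0, 0.0), subgradient = b - a^T x = 18.0
  y^{k+1} = 2.8 + 0.2*18.0 = 6.4
Dual objective at y_4 = 6.4: reduced costs (-2.4, -17.0), box minimizer x = (4.0, 4.0)
g(y_4) = b*y + (c1 - a1*y)*x1 + (c2 - a2*y)*x2 = 18*6.4 + (-2.4)*4.0 + (-17.0)*4.0 = 115.2 - 9.6 - 68.0 = 37.6


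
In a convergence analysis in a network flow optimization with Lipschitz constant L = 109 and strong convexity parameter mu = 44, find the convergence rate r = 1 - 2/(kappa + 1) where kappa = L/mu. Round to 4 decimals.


Step 1: Compute the condition number.
kappa = L/mu = 109/44 = 2.4773
Step 2: Compute the convergence rate.
r = 1 - 2/(kappa + 1) = 1 - 2*mu/(L + mu) = (L - mu)/(L + mu) = 65/153 = 0.4248


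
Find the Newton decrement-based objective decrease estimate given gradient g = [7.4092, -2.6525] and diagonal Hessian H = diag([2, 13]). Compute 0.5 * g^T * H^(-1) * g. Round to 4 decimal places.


Step 1: H is diagonal, so H^(-1) * g = [3.7046, -0.204].
Step 2: g^T H^(-1) g = sum_i g_i^2 / H_ii
  = (7.4092)^2/2 + (-2.6525)^2/13
  = 27.4481 + 0.5412 = 27.9893
Step 3: Objective decrease = 0.5 * g^T H^(-1) g = 13.9947


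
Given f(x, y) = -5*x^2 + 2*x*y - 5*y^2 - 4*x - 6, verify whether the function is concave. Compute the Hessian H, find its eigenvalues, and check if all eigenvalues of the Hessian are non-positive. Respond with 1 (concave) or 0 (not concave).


The Hessian of f(x,y) = -5*x^2 + 2*x*y - 5*y^2 - 4*x - 6 is:
H = [[-10, 2], [2, -10]]
Trace = -10 - 10 = -20
Determinant = -10*-10 - (2)^2 = 96
Discriminant = (-20)^2 - 4*96 = 16.0
Eigenvalues: lambda_1 = -12.0, lambda_2 = -8.0
The function is concave.

1


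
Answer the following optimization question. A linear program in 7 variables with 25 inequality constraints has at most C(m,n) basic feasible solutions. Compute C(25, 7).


Each vertex corresponds to some choice of n active constraints out of m, so the number of vertices is at most C(m, n) = m! / (n!(m-n)!).
m = 25, n = 7
Numerator: 25 * 24 * 23 * 22 * 21 * 20 * 19
Denominator: 7! = 5040
C(25, 7) = 480700


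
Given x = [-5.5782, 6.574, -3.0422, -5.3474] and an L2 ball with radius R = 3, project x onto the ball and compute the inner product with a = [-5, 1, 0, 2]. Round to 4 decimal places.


Step 1: Compute ||x|| (intermediates to 6 decimals).
||x|| = sqrt((-5.5782)^2 + 6.574^2 + (-3.0422)^2 + (-5.3474)^2) = 10.591669
Step 2: Project.
Since ||x|| > R, scale = R/||x|| = 3/10.591669 = 0.283241, proj(x) = scale * x
proj(x) = [-1.579975, 1.862026, -0.861676, -1.514603]
Step 3: Dot product.
a^T * proj(x) = -5*(-1.579975) + 1*1.862026 + 0*(-0.861676) + 2*(-1.514603) = 6.7327


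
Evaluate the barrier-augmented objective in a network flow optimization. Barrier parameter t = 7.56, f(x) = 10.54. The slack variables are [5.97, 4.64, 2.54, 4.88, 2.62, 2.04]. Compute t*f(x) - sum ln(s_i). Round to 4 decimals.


Step 1: Compute log-barrier.
ln values: [1.7867, 1.5347, 0.9322, 1.5851, 0.9632, 0.7129]
phi = -(1.7867 + 1.5347 + 0.9322 + 1.5851 + 0.9632 + 0.7129) = -7.5149
Step 2: Compute augmented objective.
t*f(x) = 7.56*10.54 = 79.6824
Total = 79.6824 - 7.5149 = 72.1675


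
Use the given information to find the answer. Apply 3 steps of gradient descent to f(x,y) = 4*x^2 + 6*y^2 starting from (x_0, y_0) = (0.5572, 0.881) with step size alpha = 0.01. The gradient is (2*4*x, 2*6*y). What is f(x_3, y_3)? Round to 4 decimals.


Gradient descent on f(x,y) = 4*x^2 + 6*y^2.
Starting point: (0.5572, 0.881), alpha = 0.01
Step 1: grad_x = 2*4*0.5572 = 4.4576, grad_y = 2*6*0.881 = 10.572
  x_1 = 0.5572 - 0.01*4.4576 = 0.5126
  y_1 = 0.881 - 0.01*10.572 = 0.7753
Step 2: grad_x = 2*4*0.5126 = 4.101, grad_y = 2*6*0.7753 = 9.3034
  x_2 = 0.5126 - 0.01*4.101 = 0.4716
  y_2 = 0.7753 - 0.01*9.3034 = 0.6822
Step 3: grad_x = 2*4*0.4716 = 3.7729, grad_y = 2*6*0.6822 = 8.187
  x_3 = 0.4716 - 0.01*3.7729 = 0.4339
  y_3 = 0.6822 - 0.01*8.187 = 0.6004
f(0.4339, 0.6004) = 4*0.4339^2 + 6*0.6004^2 = 2.9157


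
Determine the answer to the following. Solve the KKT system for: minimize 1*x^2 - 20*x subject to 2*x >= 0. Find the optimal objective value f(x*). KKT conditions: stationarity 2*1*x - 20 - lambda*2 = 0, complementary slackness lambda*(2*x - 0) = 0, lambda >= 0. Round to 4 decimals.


Step 1: Try lambda = 0 (constraint inactive).
Stationarity: 2*1*x - 20 = 0
x* = 20/(2*1) = 10.0
Check constraint: 2*10.0 = 20.0 >= 0 -- satisfied.
Step 2: Compute optimal value.
f(x*) = 1*10.0^2 - 20*10.0 = -100.0


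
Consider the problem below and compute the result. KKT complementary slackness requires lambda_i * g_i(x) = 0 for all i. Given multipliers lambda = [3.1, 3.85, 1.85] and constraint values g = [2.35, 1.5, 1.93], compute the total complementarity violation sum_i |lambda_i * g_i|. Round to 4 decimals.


KKT complementary slackness check:
lambda_1 * g_1 = 3.1 * 2.35 = 7.285
lambda_2 * g_2 = 3.85 * 1.5 = 5.775
lambda_3 * g_3 = 1.85 * 1.93 = 3.5705
Total violation = 7.285 + 5.775 + 3.5705 = 16.6305


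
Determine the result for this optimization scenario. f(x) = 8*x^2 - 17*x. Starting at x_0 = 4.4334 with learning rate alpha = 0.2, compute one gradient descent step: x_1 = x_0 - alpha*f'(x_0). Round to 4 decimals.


We compute the gradient at x_0 and apply the update.
f'(x) = 16*x - 17
f'(4.4334) = 16*4.4334 - 17 = 53.9344
x_1 = 4.4334 - 0.2*53.9344 = -6.3535


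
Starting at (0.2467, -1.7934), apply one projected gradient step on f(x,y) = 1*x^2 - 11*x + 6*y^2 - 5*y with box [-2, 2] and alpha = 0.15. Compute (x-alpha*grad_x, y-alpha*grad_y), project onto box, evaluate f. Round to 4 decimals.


Step 1: Compute gradient at (0.2467, -1.7934).
grad_x = 2*1*0.2467 - 11 = -10.5066
grad_y = 2*6*-1.7934 - 5 = -26.5208
Step 2: Gradient step.
x_raw = 0.2467 - 0.15*-10.5066 = 1.8227
y_raw = -1.7934 - 0.15*-26.5208 = 2.1847
Step 3: Project onto [-2, 2].
x_proj = clip(1.8227) = 1.8227
y_proj = clip(2.1847) = 2.0
Step 4: Evaluate f.
f(1.8227, 2.0) = -2.7274


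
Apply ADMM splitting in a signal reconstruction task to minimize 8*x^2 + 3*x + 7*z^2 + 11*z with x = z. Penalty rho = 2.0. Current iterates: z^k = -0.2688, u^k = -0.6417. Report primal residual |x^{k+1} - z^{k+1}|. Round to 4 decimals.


ADMM iteration with rho = 2.0, z^k = -0.2688, u^k = -0.6417
Step 1: x-update.
Minimize 8*x^2 + 3*x + (2.0/2)*(x + 0.2688 - 0.6417)^2
FOC: (2*8 + 2.0)*x = -3 + 2.0*(-0.2688 + 0.6417)
x^{k+1} = -0.1252
Step 2: z-update.
Minimize 7*z^2 + 11*z + (2.0/2)*(-0.1252 - z - 0.6417)^2
FOC: (2*7 + 2.0)*z = -11 + 2.0*(-0.1252 - 0.6417)
z^{k+1} = -0.7834
Step 3: u-update.
u^{k+1} = -0.6417 - 0.1252 + 0.7834 = 0.0164
Step 4: Primal residual = |-0.1252 + 0.7834| = 0.6581


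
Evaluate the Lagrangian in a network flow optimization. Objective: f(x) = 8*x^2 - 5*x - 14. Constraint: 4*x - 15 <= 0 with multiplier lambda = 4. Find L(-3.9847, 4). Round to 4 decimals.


Step 1: Evaluate f(x).
f(-3.9847) = 8*(-3.9847)^2 - 5*(-3.9847) - 14 = 132.9462
Step 2: Evaluate g(x).
g(-3.9847) = 4*-3.9847 - 15 = -30.9388
Step 3: Compute Lagrangian.
L = 132.9462 + 4*-30.9388 = 9.191


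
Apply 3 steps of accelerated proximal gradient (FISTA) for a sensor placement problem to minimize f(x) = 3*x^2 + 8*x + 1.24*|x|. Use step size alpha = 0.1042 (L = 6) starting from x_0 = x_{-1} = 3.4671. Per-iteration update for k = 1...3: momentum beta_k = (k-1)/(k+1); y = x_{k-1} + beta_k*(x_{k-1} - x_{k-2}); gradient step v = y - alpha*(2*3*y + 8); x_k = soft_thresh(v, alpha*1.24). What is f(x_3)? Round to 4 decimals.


FISTA on f(x) = 3*x^2 + 8*x + 1.24*|x|
L = 6, alpha = 0.1042
Iteration 1: beta = 0.0, y = 3.4671 + 0.0*(3.4671 - 3.4671) = 3.4671
  grad(y) = 28.8026, v = y - alpha*grad = 0.4659
  prox(v) = soft_thresh(0.4659, 0.1292) = 0.3367
Iteration 2: beta = 0.3333, y = 0.3367 + 0.3333*(0.3367 - 3.4671) = -0.7068
  grad(y) = 3.7591, v = y - alpha*grad = -1.0985
  prox(v) = soft_thresh(-1.0985, 0.1292) = -0.9693
Iteration 3: beta = 0.5, y = -0.9693 + 0.5*(-0.9693 - 0.3367) = -1.6223
  grad(y) = -1.7338, v = y - alpha*grad = -1.4416
  prox(v) = soft_thresh(-1.4416, 0.1292) = -1.3124
f(x_3) = 3*(-1.3124)^2 + 8*(-1.3124) + 1.24*|-1.3124| = -3.7046
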